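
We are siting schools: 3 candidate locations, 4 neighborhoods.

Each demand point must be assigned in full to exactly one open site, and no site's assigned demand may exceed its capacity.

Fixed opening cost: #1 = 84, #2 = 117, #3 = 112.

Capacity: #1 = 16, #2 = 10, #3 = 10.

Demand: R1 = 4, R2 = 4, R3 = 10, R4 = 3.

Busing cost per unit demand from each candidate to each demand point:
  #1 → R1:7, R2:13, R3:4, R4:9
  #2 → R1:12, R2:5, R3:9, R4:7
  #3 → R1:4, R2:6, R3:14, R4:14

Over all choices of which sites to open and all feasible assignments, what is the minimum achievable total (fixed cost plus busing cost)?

Open {#1, #3}; cheapest assignment that respects the capacities:
  #1 (cap 16, load 13): R3, R4 — cost 10×4 + 3×9 = 67
  #3 (cap 10, load 8): R1, R2 — cost 4×4 + 4×6 = 40
  Shipping 107, fixed 196 → total 303.
  Any other capacity-feasible assignment to {#1, #3} ships for at least 107.
Compare {#1, #2}: its best feasible assignment gives total 310.
Compare {#1, #2, #3}: its best feasible assignment gives total 410.
Every other set of open sites that can feasibly serve all demand totals ≥ 310 even under its best assignment. Minimum: 303.

303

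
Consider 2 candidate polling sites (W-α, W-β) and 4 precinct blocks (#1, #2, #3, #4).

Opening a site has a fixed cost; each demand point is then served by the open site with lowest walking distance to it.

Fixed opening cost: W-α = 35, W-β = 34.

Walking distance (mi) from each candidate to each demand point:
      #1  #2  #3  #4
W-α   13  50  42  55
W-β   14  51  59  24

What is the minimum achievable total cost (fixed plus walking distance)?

Open {W-β}: assign each demand point to its cheapest open site.
  #1→W-β 14, #2→W-β 51, #3→W-β 59, #4→W-β 24
  walking distance 148, fixed 34 → total 182.
Compare {W-α}: walking distance 160 + fixed 35 = 195.
Compare {W-α, W-β}: walking distance 129 + fixed 69 = 198.

182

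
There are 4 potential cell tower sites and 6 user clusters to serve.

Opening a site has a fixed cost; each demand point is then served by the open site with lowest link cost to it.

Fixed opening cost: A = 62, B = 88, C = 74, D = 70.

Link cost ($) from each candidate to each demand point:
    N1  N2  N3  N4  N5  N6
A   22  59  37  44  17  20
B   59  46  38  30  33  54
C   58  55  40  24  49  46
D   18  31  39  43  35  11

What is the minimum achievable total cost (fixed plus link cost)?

247

Open {D}: assign each demand point to its cheapest open site.
  N1→D 18, N2→D 31, N3→D 39, N4→D 43, N5→D 35, N6→D 11
  link cost 177, fixed 70 → total 247.
Compare {A}: link cost 199 + fixed 62 = 261.
Compare {A, D}: link cost 157 + fixed 132 = 289.
Compare {C, D}: link cost 158 + fixed 144 = 302.
All other subsets cost ≥ 261. Minimum total cost: 247.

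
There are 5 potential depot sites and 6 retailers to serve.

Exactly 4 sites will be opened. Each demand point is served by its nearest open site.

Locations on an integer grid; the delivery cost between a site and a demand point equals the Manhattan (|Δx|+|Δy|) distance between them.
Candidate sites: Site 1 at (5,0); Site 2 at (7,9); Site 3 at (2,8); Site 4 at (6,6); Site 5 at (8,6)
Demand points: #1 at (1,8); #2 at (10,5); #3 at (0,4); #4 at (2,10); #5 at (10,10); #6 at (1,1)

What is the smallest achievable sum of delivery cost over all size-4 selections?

Open {Site 1, Site 2, Site 3, Site 5}.
  #1→Site 3 1, #2→Site 5 3, #3→Site 3 6, #4→Site 3 2, #5→Site 2 4, #6→Site 1 5  ⇒ total 21.
Compare {Site 1, Site 2, Site 3, Site 4}: total 23.
Compare {Site 1, Site 3, Site 4, Site 5}: total 23.
No size-4 selection does better; minimum is 21.

21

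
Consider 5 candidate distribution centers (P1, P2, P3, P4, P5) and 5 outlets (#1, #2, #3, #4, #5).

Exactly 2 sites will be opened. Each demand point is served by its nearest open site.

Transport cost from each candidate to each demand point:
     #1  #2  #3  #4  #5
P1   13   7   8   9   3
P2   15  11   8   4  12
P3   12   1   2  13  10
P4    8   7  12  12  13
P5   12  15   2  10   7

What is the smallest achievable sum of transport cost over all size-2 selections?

27

Open {P1, P3}.
  #1→P3 12, #2→P3 1, #3→P3 2, #4→P1 9, #5→P1 3  ⇒ total 27.
Compare {P2, P3}: total 29.
Compare {P3, P5}: total 32.
No size-2 selection does better; minimum is 27.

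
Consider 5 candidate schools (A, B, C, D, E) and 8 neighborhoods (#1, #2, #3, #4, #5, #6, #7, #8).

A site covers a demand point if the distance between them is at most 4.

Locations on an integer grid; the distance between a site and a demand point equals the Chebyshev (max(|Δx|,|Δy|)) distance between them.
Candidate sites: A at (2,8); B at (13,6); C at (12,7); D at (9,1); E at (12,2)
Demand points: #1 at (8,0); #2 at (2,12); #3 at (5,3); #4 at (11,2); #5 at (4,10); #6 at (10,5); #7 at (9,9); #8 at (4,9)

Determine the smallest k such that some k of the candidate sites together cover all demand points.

3

Coverage sets (demand points within 4 of each site):
  A: {#2, #5, #8}
  B: {#4, #6, #7}
  C: {#6, #7}
  D: {#1, #3, #4, #6}
  E: {#1, #4, #6}
No 2 sites suffice: every size-2 union leaves at least one demand point uncovered.
But {A, B, D} covers everything, so the minimum is 3.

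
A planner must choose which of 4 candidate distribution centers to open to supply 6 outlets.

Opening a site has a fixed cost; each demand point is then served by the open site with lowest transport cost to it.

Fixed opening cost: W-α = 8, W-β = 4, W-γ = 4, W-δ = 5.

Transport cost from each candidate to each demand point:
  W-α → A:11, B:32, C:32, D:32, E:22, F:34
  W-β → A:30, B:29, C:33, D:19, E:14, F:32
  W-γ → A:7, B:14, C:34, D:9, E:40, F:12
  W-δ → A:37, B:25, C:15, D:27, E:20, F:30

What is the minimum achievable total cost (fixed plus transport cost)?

84

Open {W-β, W-γ, W-δ}: assign each demand point to its cheapest open site.
  A→W-γ 7, B→W-γ 14, C→W-δ 15, D→W-γ 9, E→W-β 14, F→W-γ 12
  transport cost 71, fixed 13 → total 84.
Compare {W-γ, W-δ}: transport cost 77 + fixed 9 = 86.
Compare {W-α, W-β, W-γ, W-δ}: transport cost 71 + fixed 21 = 92.
Compare {W-α, W-γ, W-δ}: transport cost 77 + fixed 17 = 94.
All other subsets cost ≥ 86. Minimum total cost: 84.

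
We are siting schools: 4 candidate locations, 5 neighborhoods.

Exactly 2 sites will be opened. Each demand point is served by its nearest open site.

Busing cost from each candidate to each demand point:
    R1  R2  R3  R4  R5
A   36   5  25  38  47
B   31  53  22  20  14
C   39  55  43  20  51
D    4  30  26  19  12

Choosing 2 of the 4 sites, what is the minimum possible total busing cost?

65

Open {A, D}.
  R1→D 4, R2→A 5, R3→A 25, R4→D 19, R5→D 12  ⇒ total 65.
Compare {B, D}: total 87.
Compare {C, D}: total 91.
No size-2 selection does better; minimum is 65.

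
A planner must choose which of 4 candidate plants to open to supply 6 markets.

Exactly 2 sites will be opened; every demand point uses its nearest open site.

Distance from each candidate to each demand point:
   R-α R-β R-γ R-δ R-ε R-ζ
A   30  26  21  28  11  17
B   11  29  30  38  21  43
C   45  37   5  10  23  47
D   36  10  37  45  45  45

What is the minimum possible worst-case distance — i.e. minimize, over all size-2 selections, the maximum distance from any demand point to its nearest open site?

Open {A, B}.
  Farthest demand point is R-δ at distance 28 (to A); all others are ≤ 28.
With {A, C} the worst case is 30.
With {A, D} the worst case is 30.
No size-2 selection achieves below 28.

28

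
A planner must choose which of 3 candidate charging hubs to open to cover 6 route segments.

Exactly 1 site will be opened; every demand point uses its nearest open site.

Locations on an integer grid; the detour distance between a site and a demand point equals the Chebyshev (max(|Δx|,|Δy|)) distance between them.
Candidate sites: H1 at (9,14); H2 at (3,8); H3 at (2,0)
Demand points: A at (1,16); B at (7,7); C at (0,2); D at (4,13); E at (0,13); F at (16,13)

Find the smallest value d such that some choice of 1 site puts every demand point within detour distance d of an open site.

12

Open {H1}.
  Farthest demand point is C at detour distance 12 (to H1); all others are ≤ 12.
With {H2} the worst case is 13.
With {H3} the worst case is 16.
No size-1 selection achieves below 12.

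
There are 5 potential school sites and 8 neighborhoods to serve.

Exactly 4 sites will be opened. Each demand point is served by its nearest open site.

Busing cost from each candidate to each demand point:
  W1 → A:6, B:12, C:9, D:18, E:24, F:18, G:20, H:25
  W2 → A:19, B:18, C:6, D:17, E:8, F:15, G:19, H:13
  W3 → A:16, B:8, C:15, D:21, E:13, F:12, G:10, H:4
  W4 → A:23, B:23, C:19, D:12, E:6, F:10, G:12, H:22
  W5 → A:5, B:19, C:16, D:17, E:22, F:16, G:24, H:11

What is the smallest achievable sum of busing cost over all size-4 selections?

61

Open {W2, W3, W4, W5}.
  A→W5 5, B→W3 8, C→W2 6, D→W4 12, E→W4 6, F→W4 10, G→W3 10, H→W3 4  ⇒ total 61.
Compare {W1, W2, W3, W4}: total 62.
Compare {W1, W3, W4, W5}: total 64.
No size-4 selection does better; minimum is 61.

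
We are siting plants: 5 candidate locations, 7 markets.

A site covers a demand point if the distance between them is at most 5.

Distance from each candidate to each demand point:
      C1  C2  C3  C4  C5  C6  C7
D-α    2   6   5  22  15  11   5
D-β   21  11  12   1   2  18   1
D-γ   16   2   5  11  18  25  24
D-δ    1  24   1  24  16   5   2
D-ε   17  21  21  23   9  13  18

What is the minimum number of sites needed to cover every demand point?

Coverage sets (demand points within 5 of each site):
  D-α: {C1, C3, C7}
  D-β: {C4, C5, C7}
  D-γ: {C2, C3}
  D-δ: {C1, C3, C6, C7}
  D-ε: {}
No 2 sites suffice: every size-2 union leaves at least one demand point uncovered.
But {D-β, D-γ, D-δ} covers everything, so the minimum is 3.

3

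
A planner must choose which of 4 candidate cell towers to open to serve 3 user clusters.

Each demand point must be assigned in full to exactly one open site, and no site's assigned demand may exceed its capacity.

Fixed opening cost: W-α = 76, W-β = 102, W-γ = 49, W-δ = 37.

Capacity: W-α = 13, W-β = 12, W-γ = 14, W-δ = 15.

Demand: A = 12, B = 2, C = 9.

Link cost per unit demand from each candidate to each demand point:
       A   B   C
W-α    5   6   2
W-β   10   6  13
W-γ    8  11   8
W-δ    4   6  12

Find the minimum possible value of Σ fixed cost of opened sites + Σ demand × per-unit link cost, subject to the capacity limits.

191

Open {W-α, W-δ}; cheapest assignment that respects the capacities:
  W-α (cap 13, load 11): B, C — cost 2×6 + 9×2 = 30
  W-δ (cap 15, load 12): A — cost 12×4 = 48
  Shipping 78, fixed 113 → total 191.
  Any other capacity-feasible assignment to {W-α, W-δ} ships for at least 78.
Compare {W-γ, W-δ}: its best feasible assignment gives total 218.
Compare {W-α, W-γ, W-δ}: its best feasible assignment gives total 240.
Every other set of open sites that can feasibly serve all demand totals ≥ 218 even under its best assignment. Minimum: 191.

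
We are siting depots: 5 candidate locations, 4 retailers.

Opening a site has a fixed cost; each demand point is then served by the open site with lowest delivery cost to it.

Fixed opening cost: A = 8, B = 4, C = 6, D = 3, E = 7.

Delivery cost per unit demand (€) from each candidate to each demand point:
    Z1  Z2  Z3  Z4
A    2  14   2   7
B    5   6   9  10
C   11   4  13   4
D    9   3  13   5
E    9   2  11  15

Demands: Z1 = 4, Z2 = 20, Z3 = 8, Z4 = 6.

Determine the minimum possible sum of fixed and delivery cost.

109

Open {A, C, E}: assign each demand point to its cheapest open site.
  Z1→A 4×2=8, Z2→E 20×2=40, Z3→A 8×2=16, Z4→C 6×4=24
  delivery cost 88, fixed 21 → total 109.
Compare {A, D, E}: delivery cost 94 + fixed 18 = 112.
Compare {A, C, D, E}: delivery cost 88 + fixed 24 = 112.
Compare {A, B, C, E}: delivery cost 88 + fixed 25 = 113.
All other subsets cost ≥ 112. Minimum total cost: 109.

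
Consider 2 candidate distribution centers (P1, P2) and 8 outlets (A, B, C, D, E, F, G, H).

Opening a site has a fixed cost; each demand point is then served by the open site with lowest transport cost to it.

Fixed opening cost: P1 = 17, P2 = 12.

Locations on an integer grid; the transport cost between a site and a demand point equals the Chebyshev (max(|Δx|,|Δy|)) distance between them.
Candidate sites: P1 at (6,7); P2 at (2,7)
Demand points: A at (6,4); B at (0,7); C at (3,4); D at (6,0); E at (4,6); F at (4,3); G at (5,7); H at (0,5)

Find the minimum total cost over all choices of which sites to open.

Open {P2}: assign each demand point to its cheapest open site.
  A→P2 4, B→P2 2, C→P2 3, D→P2 7, E→P2 2, F→P2 4, G→P2 3, H→P2 2
  transport cost 27, fixed 12 → total 39.
Compare {P1}: transport cost 32 + fixed 17 = 49.
Compare {P1, P2}: transport cost 24 + fixed 29 = 53.

39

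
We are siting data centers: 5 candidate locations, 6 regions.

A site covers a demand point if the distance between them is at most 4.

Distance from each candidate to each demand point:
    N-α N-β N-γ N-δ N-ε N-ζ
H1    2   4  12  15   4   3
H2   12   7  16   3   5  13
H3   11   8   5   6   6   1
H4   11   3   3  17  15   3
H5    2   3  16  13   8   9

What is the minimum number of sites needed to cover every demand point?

3

Coverage sets (demand points within 4 of each site):
  H1: {N-α, N-β, N-ε, N-ζ}
  H2: {N-δ}
  H3: {N-ζ}
  H4: {N-β, N-γ, N-ζ}
  H5: {N-α, N-β}
No 2 sites suffice: every size-2 union leaves at least one demand point uncovered.
But {H1, H2, H4} covers everything, so the minimum is 3.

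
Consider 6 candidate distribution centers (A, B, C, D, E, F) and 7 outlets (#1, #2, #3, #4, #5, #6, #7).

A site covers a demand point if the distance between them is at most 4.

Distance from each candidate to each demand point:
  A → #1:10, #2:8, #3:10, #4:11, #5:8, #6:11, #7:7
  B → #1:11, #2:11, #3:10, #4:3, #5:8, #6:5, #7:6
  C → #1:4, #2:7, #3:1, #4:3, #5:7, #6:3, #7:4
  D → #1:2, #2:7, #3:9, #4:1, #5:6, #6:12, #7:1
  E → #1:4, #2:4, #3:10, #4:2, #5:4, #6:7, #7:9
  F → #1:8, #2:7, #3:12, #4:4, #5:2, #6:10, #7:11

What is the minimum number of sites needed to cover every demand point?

2

Coverage sets (demand points within 4 of each site):
  A: {}
  B: {#4}
  C: {#1, #3, #4, #6, #7}
  D: {#1, #4, #7}
  E: {#1, #2, #4, #5}
  F: {#4, #5}
No single site covers all 7 demand points.
But {C, E} covers everything, so the minimum is 2.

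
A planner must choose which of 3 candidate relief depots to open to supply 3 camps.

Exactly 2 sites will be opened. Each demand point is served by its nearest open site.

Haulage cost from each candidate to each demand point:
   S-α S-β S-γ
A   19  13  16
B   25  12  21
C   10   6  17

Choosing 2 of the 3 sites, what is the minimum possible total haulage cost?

Open {A, C}.
  S-α→C 10, S-β→C 6, S-γ→A 16  ⇒ total 32.
Compare {B, C}: total 33.
Compare {A, B}: total 47.

32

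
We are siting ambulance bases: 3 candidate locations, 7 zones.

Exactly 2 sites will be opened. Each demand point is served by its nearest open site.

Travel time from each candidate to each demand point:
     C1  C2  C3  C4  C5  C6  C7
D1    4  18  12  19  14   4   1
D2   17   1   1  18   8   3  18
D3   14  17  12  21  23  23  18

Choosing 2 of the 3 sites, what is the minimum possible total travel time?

36

Open {D1, D2}.
  C1→D1 4, C2→D2 1, C3→D2 1, C4→D2 18, C5→D2 8, C6→D2 3, C7→D1 1  ⇒ total 36.
Compare {D2, D3}: total 63.
Compare {D1, D3}: total 71.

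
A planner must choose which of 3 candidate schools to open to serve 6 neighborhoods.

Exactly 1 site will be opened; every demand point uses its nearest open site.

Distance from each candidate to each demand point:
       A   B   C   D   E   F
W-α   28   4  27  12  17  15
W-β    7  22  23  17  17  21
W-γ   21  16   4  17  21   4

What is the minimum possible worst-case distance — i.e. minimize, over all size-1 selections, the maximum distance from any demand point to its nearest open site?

Open {W-γ}.
  Farthest demand point is A at distance 21 (to W-γ); all others are ≤ 21.
With {W-β} the worst case is 23.
With {W-α} the worst case is 28.
No size-1 selection achieves below 21.

21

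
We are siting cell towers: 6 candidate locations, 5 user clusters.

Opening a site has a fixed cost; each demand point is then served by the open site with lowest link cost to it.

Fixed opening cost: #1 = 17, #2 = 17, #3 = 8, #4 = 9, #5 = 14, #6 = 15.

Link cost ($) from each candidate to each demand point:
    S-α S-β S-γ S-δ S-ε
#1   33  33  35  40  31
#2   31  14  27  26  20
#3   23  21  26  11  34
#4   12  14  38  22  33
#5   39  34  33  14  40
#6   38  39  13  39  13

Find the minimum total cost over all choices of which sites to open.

95

Open {#3, #4, #6}: assign each demand point to its cheapest open site.
  S-α→#4 12, S-β→#4 14, S-γ→#6 13, S-δ→#3 11, S-ε→#6 13
  link cost 63, fixed 32 → total 95.
Compare {#4, #6}: link cost 74 + fixed 24 = 98.
Compare {#3, #6}: link cost 81 + fixed 23 = 104.
Compare {#4, #5, #6}: link cost 66 + fixed 38 = 104.
All other subsets cost ≥ 98. Minimum total cost: 95.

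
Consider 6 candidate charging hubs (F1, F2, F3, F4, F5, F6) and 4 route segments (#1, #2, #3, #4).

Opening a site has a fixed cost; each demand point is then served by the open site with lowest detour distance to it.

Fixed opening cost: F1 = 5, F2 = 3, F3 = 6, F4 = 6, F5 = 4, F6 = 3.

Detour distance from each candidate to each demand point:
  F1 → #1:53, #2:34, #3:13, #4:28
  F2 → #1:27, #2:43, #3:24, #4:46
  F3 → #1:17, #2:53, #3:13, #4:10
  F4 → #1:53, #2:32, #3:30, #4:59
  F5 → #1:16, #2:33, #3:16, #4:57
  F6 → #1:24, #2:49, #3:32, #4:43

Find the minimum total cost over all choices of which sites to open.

Open {F3, F5}: assign each demand point to its cheapest open site.
  #1→F5 16, #2→F5 33, #3→F3 13, #4→F3 10
  detour distance 72, fixed 10 → total 82.
Compare {F3, F4}: detour distance 72 + fixed 12 = 84.
Compare {F1, F3}: detour distance 74 + fixed 11 = 85.
Compare {F2, F3, F5}: detour distance 72 + fixed 13 = 85.
All other subsets cost ≥ 84. Minimum total cost: 82.

82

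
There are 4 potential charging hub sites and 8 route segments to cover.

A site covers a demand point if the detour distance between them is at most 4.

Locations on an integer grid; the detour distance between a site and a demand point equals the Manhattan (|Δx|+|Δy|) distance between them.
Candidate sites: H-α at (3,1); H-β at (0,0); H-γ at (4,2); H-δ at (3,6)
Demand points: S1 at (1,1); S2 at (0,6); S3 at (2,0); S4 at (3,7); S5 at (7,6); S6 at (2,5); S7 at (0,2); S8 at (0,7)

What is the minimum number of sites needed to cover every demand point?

2

Coverage sets (demand points within 4 of each site):
  H-α: {S1, S3, S7}
  H-β: {S1, S3, S7}
  H-γ: {S1, S3, S7}
  H-δ: {S2, S4, S5, S6, S8}
No single site covers all 8 demand points.
But {H-α, H-δ} covers everything, so the minimum is 2.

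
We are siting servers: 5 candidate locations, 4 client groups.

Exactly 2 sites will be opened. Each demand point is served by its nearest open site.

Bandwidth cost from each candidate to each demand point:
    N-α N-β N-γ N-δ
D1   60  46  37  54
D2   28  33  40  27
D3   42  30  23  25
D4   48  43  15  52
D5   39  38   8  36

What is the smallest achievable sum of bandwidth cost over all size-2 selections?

96

Open {D2, D5}.
  N-α→D2 28, N-β→D2 33, N-γ→D5 8, N-δ→D2 27  ⇒ total 96.
Compare {D3, D5}: total 102.
Compare {D2, D4}: total 103.
No size-2 selection does better; minimum is 96.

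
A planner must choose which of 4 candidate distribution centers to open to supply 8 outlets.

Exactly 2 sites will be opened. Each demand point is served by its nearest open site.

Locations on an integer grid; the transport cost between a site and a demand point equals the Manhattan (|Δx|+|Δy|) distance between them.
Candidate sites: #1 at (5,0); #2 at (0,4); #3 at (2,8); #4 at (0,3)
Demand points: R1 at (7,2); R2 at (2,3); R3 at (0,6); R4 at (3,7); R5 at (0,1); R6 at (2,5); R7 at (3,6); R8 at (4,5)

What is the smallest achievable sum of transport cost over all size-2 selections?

28

Open {#3, #4}.
  R1→#4 8, R2→#4 2, R3→#4 3, R4→#3 2, R5→#4 2, R6→#3 3, R7→#3 3, R8→#3 5  ⇒ total 28.
Compare {#2, #3}: total 30.
Compare {#1, #2}: total 31.
No size-2 selection does better; minimum is 28.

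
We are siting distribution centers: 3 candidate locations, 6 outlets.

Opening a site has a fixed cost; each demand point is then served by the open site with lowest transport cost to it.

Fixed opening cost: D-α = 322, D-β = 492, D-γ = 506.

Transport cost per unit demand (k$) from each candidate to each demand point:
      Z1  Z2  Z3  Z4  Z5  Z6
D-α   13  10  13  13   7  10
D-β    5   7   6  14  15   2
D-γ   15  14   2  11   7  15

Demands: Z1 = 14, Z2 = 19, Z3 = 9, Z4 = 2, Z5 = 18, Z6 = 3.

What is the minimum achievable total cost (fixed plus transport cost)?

Open {D-α}: assign each demand point to its cheapest open site.
  Z1→D-α 14×13=182, Z2→D-α 19×10=190, Z3→D-α 9×13=117, Z4→D-α 2×13=26, Z5→D-α 18×7=126, Z6→D-α 3×10=30
  transport cost 671, fixed 322 → total 993.
Compare {D-β}: transport cost 561 + fixed 492 = 1053.
Compare {D-γ}: transport cost 687 + fixed 506 = 1193.
Compare {D-α, D-β}: transport cost 415 + fixed 814 = 1229.
All other subsets cost ≥ 1053. Minimum total cost: 993.

993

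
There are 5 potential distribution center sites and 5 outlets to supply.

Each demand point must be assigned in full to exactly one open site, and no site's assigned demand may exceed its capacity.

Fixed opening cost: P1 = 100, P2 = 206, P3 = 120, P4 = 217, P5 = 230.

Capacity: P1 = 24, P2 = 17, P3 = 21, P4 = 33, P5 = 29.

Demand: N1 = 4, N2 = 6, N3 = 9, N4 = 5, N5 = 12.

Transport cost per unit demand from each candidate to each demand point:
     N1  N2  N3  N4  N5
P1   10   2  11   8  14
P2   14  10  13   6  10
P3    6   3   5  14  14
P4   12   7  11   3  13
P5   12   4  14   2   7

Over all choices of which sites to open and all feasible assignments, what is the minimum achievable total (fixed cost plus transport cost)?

Open {P1, P3}; cheapest assignment that respects the capacities:
  P1 (cap 24, load 23): N2, N4, N5 — cost 6×2 + 5×8 + 12×14 = 220
  P3 (cap 21, load 13): N1, N3 — cost 4×6 + 9×5 = 69
  Shipping 289, fixed 220 → total 509.
  Any other capacity-feasible assignment to {P1, P3} ships for at least 289.
Compare {P3, P5}: its best feasible assignment gives total 531.
Compare {P2, P3}: its best feasible assignment gives total 563.
Every other set of open sites that can feasibly serve all demand totals ≥ 531 even under its best assignment. Minimum: 509.

509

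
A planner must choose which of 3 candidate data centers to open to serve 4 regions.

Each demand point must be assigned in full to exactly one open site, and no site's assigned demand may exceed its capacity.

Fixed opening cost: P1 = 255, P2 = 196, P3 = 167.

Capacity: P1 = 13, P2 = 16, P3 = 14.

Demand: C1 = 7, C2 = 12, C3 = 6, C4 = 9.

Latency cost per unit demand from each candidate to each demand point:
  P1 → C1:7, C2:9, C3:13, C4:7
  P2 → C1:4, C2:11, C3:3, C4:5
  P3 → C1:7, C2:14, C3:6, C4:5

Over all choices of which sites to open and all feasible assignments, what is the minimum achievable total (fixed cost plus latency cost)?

Open {P1, P2, P3}; cheapest assignment that respects the capacities:
  P1 (cap 13, load 12): C2 — cost 12×9 = 108
  P2 (cap 16, load 13): C1, C3 — cost 7×4 + 6×3 = 46
  P3 (cap 14, load 9): C4 — cost 9×5 = 45
  Shipping 199, fixed 618 → total 817.
  Any other capacity-feasible assignment to {P1, P2, P3} ships for at least 199.
Total demand is 34 and no other set of sites has combined capacity ≥ 34, so {P1, P2, P3} is the only feasible choice of open sites. Minimum: 817.

817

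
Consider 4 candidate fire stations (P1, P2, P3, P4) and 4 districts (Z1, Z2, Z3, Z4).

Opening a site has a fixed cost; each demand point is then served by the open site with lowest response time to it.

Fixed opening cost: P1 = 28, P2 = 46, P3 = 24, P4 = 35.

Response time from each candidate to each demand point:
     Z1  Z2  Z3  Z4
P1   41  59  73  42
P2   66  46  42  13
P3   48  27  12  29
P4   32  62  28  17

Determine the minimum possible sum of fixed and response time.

Open {P3}: assign each demand point to its cheapest open site.
  Z1→P3 48, Z2→P3 27, Z3→P3 12, Z4→P3 29
  response time 116, fixed 24 → total 140.
Compare {P3, P4}: response time 88 + fixed 59 = 147.
Compare {P1, P3}: response time 109 + fixed 52 = 161.
Compare {P2, P3}: response time 100 + fixed 70 = 170.
All other subsets cost ≥ 147. Minimum total cost: 140.

140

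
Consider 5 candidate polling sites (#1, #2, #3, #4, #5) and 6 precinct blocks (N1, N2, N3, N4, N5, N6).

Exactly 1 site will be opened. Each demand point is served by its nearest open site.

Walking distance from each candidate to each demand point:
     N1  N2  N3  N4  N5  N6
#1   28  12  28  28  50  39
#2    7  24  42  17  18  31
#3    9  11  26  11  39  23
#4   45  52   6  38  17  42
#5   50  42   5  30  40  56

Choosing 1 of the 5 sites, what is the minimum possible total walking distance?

119

Open {#3}.
  N1→#3 9, N2→#3 11, N3→#3 26, N4→#3 11, N5→#3 39, N6→#3 23  ⇒ total 119.
Compare {#2}: total 139.
Compare {#1}: total 185.
No size-1 selection does better; minimum is 119.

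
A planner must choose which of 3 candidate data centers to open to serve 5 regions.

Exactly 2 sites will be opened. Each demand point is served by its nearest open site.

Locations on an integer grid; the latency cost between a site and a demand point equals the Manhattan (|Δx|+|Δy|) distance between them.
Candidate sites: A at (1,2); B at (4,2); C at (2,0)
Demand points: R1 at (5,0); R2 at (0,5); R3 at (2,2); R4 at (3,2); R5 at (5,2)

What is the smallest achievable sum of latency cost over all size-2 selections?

10

Open {A, B}.
  R1→B 3, R2→A 4, R3→A 1, R4→B 1, R5→B 1  ⇒ total 10.
Compare {A, C}: total 14.
Compare {B, C}: total 14.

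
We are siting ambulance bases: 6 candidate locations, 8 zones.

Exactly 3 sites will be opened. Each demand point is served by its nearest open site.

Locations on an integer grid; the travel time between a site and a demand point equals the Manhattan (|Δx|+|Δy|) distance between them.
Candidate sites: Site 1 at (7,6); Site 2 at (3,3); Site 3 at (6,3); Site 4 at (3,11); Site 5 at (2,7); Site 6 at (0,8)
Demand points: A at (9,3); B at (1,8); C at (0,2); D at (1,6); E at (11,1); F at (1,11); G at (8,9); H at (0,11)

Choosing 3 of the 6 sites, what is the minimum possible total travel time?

31

Open {Site 1, Site 3, Site 6}.
  A→Site 3 3, B→Site 6 1, C→Site 6 6, D→Site 6 3, E→Site 3 7, F→Site 6 4, G→Site 1 4, H→Site 6 3  ⇒ total 31.
Compare {Site 3, Site 4, Site 6}: total 32.
Compare {Site 1, Site 2, Site 6}: total 33.
No size-3 selection does better; minimum is 31.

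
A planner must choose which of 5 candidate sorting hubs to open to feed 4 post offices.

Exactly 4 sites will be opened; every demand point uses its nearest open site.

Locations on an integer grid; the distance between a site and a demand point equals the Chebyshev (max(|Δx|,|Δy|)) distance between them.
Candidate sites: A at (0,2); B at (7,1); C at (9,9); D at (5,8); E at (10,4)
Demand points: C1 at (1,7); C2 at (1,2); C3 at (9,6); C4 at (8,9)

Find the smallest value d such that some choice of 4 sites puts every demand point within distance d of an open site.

Open {A, B, C, D}.
  Farthest demand point is C1 at distance 4 (to D); all others are ≤ 4.
With {A, B, D, E} the worst case is 4.
With {A, C, D, E} the worst case is 4.
No size-4 selection achieves below 4.

4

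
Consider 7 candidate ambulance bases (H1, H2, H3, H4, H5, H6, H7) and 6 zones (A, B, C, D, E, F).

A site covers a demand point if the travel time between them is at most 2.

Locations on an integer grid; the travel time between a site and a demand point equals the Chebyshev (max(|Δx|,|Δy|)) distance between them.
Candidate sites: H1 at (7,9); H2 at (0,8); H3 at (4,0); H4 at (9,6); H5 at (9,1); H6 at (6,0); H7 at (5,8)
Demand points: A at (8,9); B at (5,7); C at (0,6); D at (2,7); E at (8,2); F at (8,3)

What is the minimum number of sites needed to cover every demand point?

Coverage sets (demand points within 2 of each site):
  H1: {A, B}
  H2: {C, D}
  H3: {}
  H4: {}
  H5: {E, F}
  H6: {E}
  H7: {B}
No 2 sites suffice: every size-2 union leaves at least one demand point uncovered.
But {H1, H2, H5} covers everything, so the minimum is 3.

3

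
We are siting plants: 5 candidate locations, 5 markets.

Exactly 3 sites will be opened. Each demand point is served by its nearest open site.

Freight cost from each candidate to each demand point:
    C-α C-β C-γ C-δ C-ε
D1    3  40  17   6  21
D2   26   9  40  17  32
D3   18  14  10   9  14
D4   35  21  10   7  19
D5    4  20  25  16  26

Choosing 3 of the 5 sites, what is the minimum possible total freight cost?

42

Open {D1, D2, D3}.
  C-α→D1 3, C-β→D2 9, C-γ→D3 10, C-δ→D1 6, C-ε→D3 14  ⇒ total 42.
Compare {D2, D3, D5}: total 46.
Compare {D1, D2, D4}: total 47.
No size-3 selection does better; minimum is 42.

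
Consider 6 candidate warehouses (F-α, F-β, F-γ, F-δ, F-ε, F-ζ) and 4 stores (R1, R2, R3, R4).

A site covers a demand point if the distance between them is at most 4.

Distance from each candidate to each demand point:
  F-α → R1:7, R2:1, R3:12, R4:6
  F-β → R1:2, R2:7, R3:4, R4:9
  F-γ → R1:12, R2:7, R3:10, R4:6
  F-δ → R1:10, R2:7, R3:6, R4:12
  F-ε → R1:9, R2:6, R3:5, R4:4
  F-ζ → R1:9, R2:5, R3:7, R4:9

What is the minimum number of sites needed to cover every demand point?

Coverage sets (demand points within 4 of each site):
  F-α: {R2}
  F-β: {R1, R3}
  F-γ: {}
  F-δ: {}
  F-ε: {R4}
  F-ζ: {}
No 2 sites suffice: every size-2 union leaves at least one demand point uncovered.
But {F-α, F-β, F-ε} covers everything, so the minimum is 3.

3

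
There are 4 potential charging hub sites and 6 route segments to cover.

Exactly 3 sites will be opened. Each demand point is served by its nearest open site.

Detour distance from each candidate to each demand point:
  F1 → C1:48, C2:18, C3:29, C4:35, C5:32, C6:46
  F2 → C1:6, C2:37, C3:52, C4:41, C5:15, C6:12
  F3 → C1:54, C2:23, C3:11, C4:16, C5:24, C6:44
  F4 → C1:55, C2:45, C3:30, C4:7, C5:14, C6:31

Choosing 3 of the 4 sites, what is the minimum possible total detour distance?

73

Open {F2, F3, F4}.
  C1→F2 6, C2→F3 23, C3→F3 11, C4→F4 7, C5→F4 14, C6→F2 12  ⇒ total 73.
Compare {F1, F2, F3}: total 78.
Compare {F1, F2, F4}: total 86.
No size-3 selection does better; minimum is 73.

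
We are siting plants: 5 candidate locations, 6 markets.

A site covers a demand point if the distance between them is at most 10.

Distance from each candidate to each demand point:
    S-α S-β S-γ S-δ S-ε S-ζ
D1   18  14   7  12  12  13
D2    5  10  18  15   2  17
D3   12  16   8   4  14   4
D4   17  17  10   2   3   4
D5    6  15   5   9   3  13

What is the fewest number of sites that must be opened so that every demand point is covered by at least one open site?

2

Coverage sets (demand points within 10 of each site):
  D1: {S-γ}
  D2: {S-α, S-β, S-ε}
  D3: {S-γ, S-δ, S-ζ}
  D4: {S-γ, S-δ, S-ε, S-ζ}
  D5: {S-α, S-γ, S-δ, S-ε}
No single site covers all 6 demand points.
But {D2, D3} covers everything, so the minimum is 2.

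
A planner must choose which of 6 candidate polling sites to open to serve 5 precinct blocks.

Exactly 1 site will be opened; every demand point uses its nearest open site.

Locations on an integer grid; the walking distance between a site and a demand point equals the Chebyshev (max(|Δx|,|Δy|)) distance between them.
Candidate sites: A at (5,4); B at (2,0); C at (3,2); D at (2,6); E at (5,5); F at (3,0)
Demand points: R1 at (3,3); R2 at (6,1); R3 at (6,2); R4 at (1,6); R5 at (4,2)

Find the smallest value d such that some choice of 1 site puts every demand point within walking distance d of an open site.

4

Open {A}.
  Farthest demand point is R4 at walking distance 4 (to A); all others are ≤ 4.
With {C} the worst case is 4.
With {E} the worst case is 4.
No size-1 selection achieves below 4.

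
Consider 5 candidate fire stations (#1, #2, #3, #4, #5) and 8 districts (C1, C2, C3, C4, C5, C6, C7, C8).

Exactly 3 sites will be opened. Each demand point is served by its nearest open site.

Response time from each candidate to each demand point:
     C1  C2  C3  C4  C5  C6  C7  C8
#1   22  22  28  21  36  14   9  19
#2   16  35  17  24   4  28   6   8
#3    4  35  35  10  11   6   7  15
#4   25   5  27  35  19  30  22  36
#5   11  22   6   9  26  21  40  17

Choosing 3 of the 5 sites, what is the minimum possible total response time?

60

Open {#2, #3, #4}.
  C1→#3 4, C2→#4 5, C3→#2 17, C4→#3 10, C5→#2 4, C6→#3 6, C7→#2 6, C8→#2 8  ⇒ total 60.
Compare {#3, #4, #5}: total 63.
Compare {#2, #3, #5}: total 65.
No size-3 selection does better; minimum is 60.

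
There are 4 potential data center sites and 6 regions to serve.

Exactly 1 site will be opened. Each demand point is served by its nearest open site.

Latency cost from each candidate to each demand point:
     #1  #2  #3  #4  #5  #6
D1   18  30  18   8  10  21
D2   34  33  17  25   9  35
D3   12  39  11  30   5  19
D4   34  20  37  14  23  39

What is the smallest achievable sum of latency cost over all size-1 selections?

Open {D1}.
  #1→D1 18, #2→D1 30, #3→D1 18, #4→D1 8, #5→D1 10, #6→D1 21  ⇒ total 105.
Compare {D3}: total 116.
Compare {D2}: total 153.
No size-1 selection does better; minimum is 105.

105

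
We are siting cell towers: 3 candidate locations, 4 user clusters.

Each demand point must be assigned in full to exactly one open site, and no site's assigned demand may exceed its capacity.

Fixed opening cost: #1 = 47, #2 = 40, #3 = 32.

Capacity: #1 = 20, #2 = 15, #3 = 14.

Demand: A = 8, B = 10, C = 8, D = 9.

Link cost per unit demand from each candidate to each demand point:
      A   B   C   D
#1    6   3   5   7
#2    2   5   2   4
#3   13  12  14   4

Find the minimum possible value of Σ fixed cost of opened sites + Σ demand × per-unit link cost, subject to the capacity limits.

241

Open {#1, #2, #3}; cheapest assignment that respects the capacities:
  #1 (cap 20, load 18): B, C — cost 10×3 + 8×5 = 70
  #2 (cap 15, load 8): A — cost 8×2 = 16
  #3 (cap 14, load 9): D — cost 9×4 = 36
  Shipping 122, fixed 119 → total 241.
  Any other capacity-feasible assignment to {#1, #2, #3} ships for at least 122.
Total demand is 35; every other set of sites either has combined capacity below 35 or cannot fit the demands without splitting one across sites, so {#1, #2, #3} is the only feasible choice of open sites. Minimum: 241.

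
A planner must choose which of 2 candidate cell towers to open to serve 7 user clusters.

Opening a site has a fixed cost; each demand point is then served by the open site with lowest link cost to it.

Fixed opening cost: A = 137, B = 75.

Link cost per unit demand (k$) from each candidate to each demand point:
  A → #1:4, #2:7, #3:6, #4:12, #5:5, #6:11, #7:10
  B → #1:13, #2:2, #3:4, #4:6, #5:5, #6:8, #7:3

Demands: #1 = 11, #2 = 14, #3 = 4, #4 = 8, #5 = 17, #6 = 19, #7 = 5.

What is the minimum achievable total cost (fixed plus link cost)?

Open {B}: assign each demand point to its cheapest open site.
  #1→B 11×13=143, #2→B 14×2=28, #3→B 4×4=16, #4→B 8×6=48, #5→B 17×5=85, #6→B 19×8=152, #7→B 5×3=15
  link cost 487, fixed 75 → total 562.
Compare {A, B}: link cost 388 + fixed 212 = 600.
Compare {A}: link cost 606 + fixed 137 = 743.

562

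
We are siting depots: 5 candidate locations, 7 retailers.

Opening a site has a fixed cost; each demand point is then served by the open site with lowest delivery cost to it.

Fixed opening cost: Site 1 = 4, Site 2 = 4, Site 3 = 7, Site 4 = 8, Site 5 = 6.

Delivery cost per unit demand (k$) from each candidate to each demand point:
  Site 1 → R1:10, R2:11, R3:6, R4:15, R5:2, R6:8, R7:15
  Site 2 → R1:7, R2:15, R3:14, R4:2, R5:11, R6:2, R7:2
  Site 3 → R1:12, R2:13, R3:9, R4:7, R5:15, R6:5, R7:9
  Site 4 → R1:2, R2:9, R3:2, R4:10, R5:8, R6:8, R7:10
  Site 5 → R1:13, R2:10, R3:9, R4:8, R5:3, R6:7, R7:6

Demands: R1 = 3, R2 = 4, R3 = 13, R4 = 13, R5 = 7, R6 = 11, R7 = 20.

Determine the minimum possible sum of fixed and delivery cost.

Open {Site 1, Site 2, Site 4}: assign each demand point to its cheapest open site.
  R1→Site 4 3×2=6, R2→Site 4 4×9=36, R3→Site 4 13×2=26, R4→Site 2 13×2=26, R5→Site 1 7×2=14, R6→Site 2 11×2=22, R7→Site 2 20×2=40
  delivery cost 170, fixed 16 → total 186.
Compare {Site 1, Site 2, Site 4, Site 5}: delivery cost 170 + fixed 22 = 192.
Compare {Site 1, Site 2, Site 3, Site 4}: delivery cost 170 + fixed 23 = 193.
Compare {Site 2, Site 4, Site 5}: delivery cost 177 + fixed 18 = 195.
All other subsets cost ≥ 192. Minimum total cost: 186.

186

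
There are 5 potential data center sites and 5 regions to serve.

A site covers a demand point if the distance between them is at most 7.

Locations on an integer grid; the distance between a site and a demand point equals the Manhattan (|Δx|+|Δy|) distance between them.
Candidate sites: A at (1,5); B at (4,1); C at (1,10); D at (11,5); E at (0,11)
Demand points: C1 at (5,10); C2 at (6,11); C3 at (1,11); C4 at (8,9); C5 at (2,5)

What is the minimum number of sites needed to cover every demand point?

Coverage sets (demand points within 7 of each site):
  A: {C3, C5}
  B: {C5}
  C: {C1, C2, C3, C5}
  D: {C4}
  E: {C1, C2, C3}
No single site covers all 5 demand points.
But {C, D} covers everything, so the minimum is 2.

2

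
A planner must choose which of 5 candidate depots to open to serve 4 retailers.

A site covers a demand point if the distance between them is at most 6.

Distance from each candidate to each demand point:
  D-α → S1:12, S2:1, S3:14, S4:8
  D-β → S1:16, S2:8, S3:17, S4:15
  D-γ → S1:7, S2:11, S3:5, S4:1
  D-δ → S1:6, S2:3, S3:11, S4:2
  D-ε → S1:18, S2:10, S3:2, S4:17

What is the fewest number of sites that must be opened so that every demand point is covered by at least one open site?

2

Coverage sets (demand points within 6 of each site):
  D-α: {S2}
  D-β: {}
  D-γ: {S3, S4}
  D-δ: {S1, S2, S4}
  D-ε: {S3}
No single site covers all 4 demand points.
But {D-γ, D-δ} covers everything, so the minimum is 2.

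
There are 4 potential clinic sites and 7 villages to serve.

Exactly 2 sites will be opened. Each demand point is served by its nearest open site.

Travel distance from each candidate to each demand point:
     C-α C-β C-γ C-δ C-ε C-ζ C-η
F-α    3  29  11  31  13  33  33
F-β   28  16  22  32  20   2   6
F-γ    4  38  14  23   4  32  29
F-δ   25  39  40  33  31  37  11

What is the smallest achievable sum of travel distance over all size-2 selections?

Open {F-β, F-γ}.
  C-α→F-γ 4, C-β→F-β 16, C-γ→F-γ 14, C-δ→F-γ 23, C-ε→F-γ 4, C-ζ→F-β 2, C-η→F-β 6  ⇒ total 69.
Compare {F-α, F-β}: total 82.
Compare {F-β, F-δ}: total 123.
No size-2 selection does better; minimum is 69.

69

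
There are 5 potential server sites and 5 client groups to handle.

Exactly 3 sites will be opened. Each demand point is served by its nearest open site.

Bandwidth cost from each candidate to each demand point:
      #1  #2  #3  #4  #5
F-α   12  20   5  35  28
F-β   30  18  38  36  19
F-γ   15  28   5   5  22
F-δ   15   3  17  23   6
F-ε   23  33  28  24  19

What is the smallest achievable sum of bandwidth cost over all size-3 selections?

31

Open {F-α, F-γ, F-δ}.
  #1→F-α 12, #2→F-δ 3, #3→F-α 5, #4→F-γ 5, #5→F-δ 6  ⇒ total 31.
Compare {F-β, F-γ, F-δ}: total 34.
Compare {F-γ, F-δ, F-ε}: total 34.
No size-3 selection does better; minimum is 31.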